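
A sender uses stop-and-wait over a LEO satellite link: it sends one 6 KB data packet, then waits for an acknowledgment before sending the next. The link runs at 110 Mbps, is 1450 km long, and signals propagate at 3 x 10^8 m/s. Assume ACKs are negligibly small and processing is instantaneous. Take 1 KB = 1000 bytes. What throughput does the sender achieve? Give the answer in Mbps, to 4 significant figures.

4.751 Mbps

t_tx = L/R = 48000/110000000 = 0.000436364 s.
t_prop = 1450000/300000000 = 0.00483333 s; RTT = 0.00966667 s.
Cycle = t_tx + RTT = 0.010103 s.
Throughput = L / cycle = 48000 / 0.010103 = 4.751 Mbps.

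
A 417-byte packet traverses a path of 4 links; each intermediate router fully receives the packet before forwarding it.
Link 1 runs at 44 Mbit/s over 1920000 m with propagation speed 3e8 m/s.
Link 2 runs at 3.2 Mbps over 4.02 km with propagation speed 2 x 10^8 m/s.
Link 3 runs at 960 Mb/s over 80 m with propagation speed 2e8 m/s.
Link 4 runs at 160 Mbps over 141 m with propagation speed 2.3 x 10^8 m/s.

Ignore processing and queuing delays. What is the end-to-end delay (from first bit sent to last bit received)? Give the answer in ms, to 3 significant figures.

L = 417 × 8 = 3336 bits.
Transmission delays (L/R per hop): 0.0758182, 1.0425, 0.003475, 0.02085 ms; sum = 1.14264 ms.
Propagation delays (d/s per hop): 6.4, 0.0201, 0.0004, 0.000613043 ms; sum = 6.42111 ms.
End-to-end = 7.56 ms.

7.56 ms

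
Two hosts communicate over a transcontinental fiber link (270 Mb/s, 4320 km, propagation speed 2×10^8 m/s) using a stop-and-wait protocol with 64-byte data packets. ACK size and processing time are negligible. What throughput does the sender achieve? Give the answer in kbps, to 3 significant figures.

11.9 kbps

t_tx = L/R = 512/270000000 = 1.8963e-06 s.
t_prop = 4320000/200000000 = 0.0216 s; RTT = 0.0432 s.
Cycle = t_tx + RTT = 0.0432019 s.
Throughput = L / cycle = 512 / 0.0432019 = 11.9 kbps.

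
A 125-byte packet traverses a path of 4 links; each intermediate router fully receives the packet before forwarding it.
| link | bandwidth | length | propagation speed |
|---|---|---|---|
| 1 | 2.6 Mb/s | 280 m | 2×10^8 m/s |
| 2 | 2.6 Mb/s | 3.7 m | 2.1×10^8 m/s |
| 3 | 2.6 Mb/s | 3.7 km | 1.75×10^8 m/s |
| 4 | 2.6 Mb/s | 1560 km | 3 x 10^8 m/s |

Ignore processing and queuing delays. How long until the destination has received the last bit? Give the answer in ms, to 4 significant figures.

L = 125 × 8 = 1000 bits.
Transmission delay per hop = L/R = 1000/2600000 = 0.384615 ms; 4 hops → 1.53846 ms.
Propagation delays (d/s per hop): 0.0014, 1.7619e-05, 0.0211429, 5.2 ms; sum = 5.22256 ms.
End-to-end = 6.761 ms.

6.761 ms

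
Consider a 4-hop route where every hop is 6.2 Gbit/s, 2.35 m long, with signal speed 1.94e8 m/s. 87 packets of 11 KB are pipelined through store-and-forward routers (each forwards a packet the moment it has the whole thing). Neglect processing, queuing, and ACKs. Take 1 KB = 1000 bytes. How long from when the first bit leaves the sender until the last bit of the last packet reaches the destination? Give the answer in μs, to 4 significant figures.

1277 μs

Per-hop transmission t_tx = L/R = 88000/6200000000 = 14.1935 μs.
Per-hop propagation t_prop = 2.35/194000000 = 0.0121134 μs.
Pipeline fill: first packet needs 4·t_tx to clear all hops; remaining 86 packets each add one t_tx.
Total = (4+87-1)·t_tx + 4·t_prop = 90·14.1935 + 4·0.0121134 = 1277 μs.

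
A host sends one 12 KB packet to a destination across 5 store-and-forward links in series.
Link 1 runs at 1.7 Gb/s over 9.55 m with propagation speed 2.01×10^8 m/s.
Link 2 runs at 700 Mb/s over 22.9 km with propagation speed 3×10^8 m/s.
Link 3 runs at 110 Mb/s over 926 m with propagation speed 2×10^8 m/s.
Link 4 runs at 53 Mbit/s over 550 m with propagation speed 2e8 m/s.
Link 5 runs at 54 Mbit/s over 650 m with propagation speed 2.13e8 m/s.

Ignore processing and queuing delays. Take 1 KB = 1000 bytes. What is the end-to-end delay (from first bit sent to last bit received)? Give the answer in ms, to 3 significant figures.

L = 96000 bits.
Transmission delays (L/R per hop): 0.0564706, 0.137143, 0.872727, 1.81132, 1.77778 ms; sum = 4.65544 ms.
Propagation delays (d/s per hop): 4.75124e-05, 0.0763333, 0.00463, 0.00275, 0.00305164 ms; sum = 0.0868125 ms.
End-to-end = 4.74 ms.

4.74 ms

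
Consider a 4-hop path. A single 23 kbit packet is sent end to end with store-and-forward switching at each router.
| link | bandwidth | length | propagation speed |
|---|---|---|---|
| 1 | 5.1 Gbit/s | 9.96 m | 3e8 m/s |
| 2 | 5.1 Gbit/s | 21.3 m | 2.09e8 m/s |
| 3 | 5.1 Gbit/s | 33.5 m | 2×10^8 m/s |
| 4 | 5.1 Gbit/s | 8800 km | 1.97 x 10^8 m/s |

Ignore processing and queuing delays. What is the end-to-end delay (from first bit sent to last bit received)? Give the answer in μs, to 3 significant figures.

L = 23000 bits.
Transmission delay per hop = L/R = 23000/5100000000 = 4.5098 μs; 4 hops → 18.0392 μs.
Propagation delays (d/s per hop): 0.0332, 0.101914, 0.1675, 44670.1 μs; sum = 44670.4 μs.
End-to-end = 44700 μs.

44700 μs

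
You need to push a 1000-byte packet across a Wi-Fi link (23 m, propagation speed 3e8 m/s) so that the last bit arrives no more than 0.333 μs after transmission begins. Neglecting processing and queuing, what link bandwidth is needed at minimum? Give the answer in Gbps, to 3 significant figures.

31.2 Gbps

L = 8000 bits.
Propagation delay = 23 / 300000000 = 0.0766667 μs.
Transmission budget = 0.333 − 0.0766667 = 0.256333 μs.
R ≥ L / t_tx = 8000 bits / 2.56333e-07 s = 31.2 Gbps.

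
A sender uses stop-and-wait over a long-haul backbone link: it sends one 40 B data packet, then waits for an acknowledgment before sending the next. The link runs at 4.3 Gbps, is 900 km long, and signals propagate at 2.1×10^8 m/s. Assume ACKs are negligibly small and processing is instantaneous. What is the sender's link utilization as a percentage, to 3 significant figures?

t_tx = L/R = 320/4300000000 = 7.44186e-08 s.
t_prop = 900000/210000000 = 0.00428571 s; RTT = 0.00857143 s.
Cycle = t_tx + RTT = 0.0085715 s.
Utilization = t_tx / cycle = 7.44186e-08/0.0085715 = 0.000868 %.

0.000868 %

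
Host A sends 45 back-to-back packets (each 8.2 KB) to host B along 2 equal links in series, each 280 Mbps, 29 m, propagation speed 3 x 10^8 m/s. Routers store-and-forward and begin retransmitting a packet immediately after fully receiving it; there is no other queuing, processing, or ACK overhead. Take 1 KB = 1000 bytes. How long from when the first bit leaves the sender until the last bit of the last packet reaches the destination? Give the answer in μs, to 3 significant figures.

Per-hop transmission t_tx = L/R = 65600/280000000 = 234.286 μs.
Per-hop propagation t_prop = 29/300000000 = 0.0966667 μs.
Pipeline fill: first packet needs 2·t_tx to clear all hops; remaining 44 packets each add one t_tx.
Total = (2+45-1)·t_tx + 2·t_prop = 46·234.286 + 2·0.0966667 = 10800 μs.

10800 μs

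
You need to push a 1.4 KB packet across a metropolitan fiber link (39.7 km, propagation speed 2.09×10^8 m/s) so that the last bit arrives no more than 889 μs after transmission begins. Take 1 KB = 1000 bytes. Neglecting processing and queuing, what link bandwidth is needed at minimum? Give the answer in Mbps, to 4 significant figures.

L = 11200 bits.
Propagation delay = 39700 / 209000000 = 189.952 μs.
Transmission budget = 889 − 189.952 = 699.048 μs.
R ≥ L / t_tx = 11200 bits / 0.000699048 s = 16.02 Mbps.

16.02 Mbps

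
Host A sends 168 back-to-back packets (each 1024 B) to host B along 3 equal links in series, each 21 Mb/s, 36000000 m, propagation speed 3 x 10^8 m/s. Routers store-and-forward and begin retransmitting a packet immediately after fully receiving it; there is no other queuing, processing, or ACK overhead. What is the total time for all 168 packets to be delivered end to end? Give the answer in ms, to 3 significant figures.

426 ms

Per-hop transmission t_tx = L/R = 8192/21000000 = 0.390095 ms.
Per-hop propagation t_prop = 36000000/300000000 = 120 ms.
Pipeline fill: first packet needs 3·t_tx to clear all hops; remaining 167 packets each add one t_tx.
Total = (3+168-1)·t_tx + 3·t_prop = 170·0.390095 + 3·120 = 426 ms.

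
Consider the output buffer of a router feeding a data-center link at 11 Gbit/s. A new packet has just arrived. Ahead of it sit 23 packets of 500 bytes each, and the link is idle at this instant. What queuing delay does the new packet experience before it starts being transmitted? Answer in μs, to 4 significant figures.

Each queued packet: L/R = 4000/11000000000 = 0.363636 μs.
23 queued → 8.36364 μs.
Queuing delay = 8.364 μs.

8.364 μs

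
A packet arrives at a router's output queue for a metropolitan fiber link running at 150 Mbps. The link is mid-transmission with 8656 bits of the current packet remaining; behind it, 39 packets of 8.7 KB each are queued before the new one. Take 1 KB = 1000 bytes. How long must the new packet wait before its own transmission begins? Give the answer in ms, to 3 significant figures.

Each queued packet: L/R = 69600/150000000 = 0.464 ms.
39 queued → 18.096 ms.
Plus remaining 8656 bits of current packet: 0.0577067 ms.
Queuing delay = 18.2 ms.

18.2 ms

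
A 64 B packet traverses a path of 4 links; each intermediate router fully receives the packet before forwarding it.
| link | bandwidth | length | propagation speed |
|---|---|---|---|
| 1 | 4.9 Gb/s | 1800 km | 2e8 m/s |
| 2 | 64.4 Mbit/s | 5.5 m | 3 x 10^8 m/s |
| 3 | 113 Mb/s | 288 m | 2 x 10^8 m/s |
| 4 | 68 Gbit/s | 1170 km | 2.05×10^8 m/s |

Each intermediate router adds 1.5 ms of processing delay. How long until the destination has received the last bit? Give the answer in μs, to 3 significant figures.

19200 μs

L = 64 × 8 = 512 bits.
Transmission delays (L/R per hop): 0.10449, 7.95031, 4.53097, 0.00752941 μs; sum = 12.5933 μs.
Propagation delays (d/s per hop): 9000, 0.0183333, 1.44, 5707.32 μs; sum = 14708.8 μs.
Processing at 3 router(s): 3 × 1.5 ms = 4500 μs.
End-to-end = 19200 μs.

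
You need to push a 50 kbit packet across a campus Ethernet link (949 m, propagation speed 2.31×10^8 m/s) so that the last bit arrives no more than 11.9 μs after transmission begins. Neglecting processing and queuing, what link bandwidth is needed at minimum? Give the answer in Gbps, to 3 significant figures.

6.42 Gbps

Propagation delay = 949 / 231000000 = 4.10823 μs.
Transmission budget = 11.9 − 4.10823 = 7.79177 μs.
R ≥ L / t_tx = 50000 bits / 7.79177e-06 s = 6.42 Gbps.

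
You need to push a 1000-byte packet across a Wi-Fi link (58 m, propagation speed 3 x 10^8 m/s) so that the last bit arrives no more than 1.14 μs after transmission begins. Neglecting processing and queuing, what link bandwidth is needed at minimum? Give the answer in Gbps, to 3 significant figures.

8.45 Gbps

L = 8000 bits.
Propagation delay = 58 / 300000000 = 0.193333 μs.
Transmission budget = 1.14 − 0.193333 = 0.946667 μs.
R ≥ L / t_tx = 8000 bits / 9.46667e-07 s = 8.45 Gbps.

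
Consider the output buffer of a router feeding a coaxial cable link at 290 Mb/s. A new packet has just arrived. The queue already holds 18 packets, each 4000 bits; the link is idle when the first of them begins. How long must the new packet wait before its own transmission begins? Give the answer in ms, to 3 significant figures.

Each queued packet: L/R = 4000/290000000 = 0.0137931 ms.
18 queued → 0.248276 ms.
Queuing delay = 0.248 ms.

0.248 ms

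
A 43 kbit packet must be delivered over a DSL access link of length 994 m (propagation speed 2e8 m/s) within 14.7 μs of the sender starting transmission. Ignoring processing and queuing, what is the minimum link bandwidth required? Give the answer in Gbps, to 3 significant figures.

4.42 Gbps

Propagation delay = 994 / 200000000 = 4.97 μs.
Transmission budget = 14.7 − 4.97 = 9.73 μs.
R ≥ L / t_tx = 43000 bits / 9.73e-06 s = 4.42 Gbps.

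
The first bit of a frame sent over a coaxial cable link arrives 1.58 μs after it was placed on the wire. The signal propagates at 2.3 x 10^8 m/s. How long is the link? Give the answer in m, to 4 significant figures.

363.4 m

d = s × t_prop = 2.3e+08 × 1.58e-06 = 363.4 m.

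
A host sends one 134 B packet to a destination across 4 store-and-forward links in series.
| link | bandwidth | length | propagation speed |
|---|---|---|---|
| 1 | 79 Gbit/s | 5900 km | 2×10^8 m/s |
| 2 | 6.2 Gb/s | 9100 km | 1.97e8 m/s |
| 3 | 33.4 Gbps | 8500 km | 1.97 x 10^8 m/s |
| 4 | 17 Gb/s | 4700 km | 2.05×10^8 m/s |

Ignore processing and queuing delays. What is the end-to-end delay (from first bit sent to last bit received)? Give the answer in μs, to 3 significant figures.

142000 μs

L = 134 × 8 = 1072 bits.
Transmission delays (L/R per hop): 0.0135696, 0.172903, 0.0320958, 0.0630588 μs; sum = 0.281627 μs.
Propagation delays (d/s per hop): 29500, 46192.9, 43147.2, 22926.8 μs; sum = 141767 μs.
End-to-end = 142000 μs.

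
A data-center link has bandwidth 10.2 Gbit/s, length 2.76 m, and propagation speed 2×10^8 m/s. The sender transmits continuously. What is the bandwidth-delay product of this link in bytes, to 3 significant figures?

Propagation delay = 2.76 / 200000000 = 1.38e-08 s.
BDP = R × t_prop = 10200000000 × 1.38e-08 = 140.76 bits.
In bytes: 140.76/8 = 17.6 bytes.

17.6 bytes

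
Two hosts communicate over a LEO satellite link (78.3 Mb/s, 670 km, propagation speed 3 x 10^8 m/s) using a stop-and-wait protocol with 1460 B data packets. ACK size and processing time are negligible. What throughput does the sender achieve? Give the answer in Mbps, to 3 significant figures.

t_tx = L/R = 11680/78300000 = 0.00014917 s.
t_prop = 670000/300000000 = 0.00223333 s; RTT = 0.00446667 s.
Cycle = t_tx + RTT = 0.00461584 s.
Throughput = L / cycle = 11680 / 0.00461584 = 2.53 Mbps.

2.53 Mbps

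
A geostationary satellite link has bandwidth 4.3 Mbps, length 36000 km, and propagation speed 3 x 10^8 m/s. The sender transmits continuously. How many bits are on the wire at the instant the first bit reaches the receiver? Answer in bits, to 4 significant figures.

516000 bits

Propagation delay = 36000000 / 300000000 = 0.12 s.
BDP = R × t_prop = 4300000 × 0.12 = 516000 bits.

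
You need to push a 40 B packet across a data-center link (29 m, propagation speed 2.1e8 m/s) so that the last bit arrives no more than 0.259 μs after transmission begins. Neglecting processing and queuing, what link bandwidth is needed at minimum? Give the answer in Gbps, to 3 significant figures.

L = 320 bits.
Propagation delay = 29 / 210000000 = 0.138095 μs.
Transmission budget = 0.259 − 0.138095 = 0.120905 μs.
R ≥ L / t_tx = 320 bits / 1.20905e-07 s = 2.65 Gbps.

2.65 Gbps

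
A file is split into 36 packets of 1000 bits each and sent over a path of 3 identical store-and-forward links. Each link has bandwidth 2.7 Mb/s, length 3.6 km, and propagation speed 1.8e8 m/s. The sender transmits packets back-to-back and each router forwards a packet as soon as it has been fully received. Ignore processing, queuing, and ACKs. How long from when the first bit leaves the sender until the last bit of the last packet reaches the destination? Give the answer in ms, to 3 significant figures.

Per-hop transmission t_tx = L/R = 1000/2700000 = 0.37037 ms.
Per-hop propagation t_prop = 3600/180000000 = 0.02 ms.
Pipeline fill: first packet needs 3·t_tx to clear all hops; remaining 35 packets each add one t_tx.
Total = (3+36-1)·t_tx + 3·t_prop = 38·0.37037 + 3·0.02 = 14.1 ms.

14.1 ms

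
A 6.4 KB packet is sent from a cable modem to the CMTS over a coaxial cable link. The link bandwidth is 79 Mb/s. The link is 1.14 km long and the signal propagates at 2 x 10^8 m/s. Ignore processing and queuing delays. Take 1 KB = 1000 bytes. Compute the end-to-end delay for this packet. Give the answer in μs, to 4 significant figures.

L = 51200 bits.
Transmission delay = L/R = 51200 / 79000000 = 648.101 μs.
Propagation delay = d/s = 1140 m / 200000000 m/s = 5.7 μs.
Total = 653.8 μs.

653.8 μs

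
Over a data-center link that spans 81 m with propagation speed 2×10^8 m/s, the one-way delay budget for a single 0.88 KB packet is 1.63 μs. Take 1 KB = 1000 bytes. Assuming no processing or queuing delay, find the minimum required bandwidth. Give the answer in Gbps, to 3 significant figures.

L = 7040 bits.
Propagation delay = 81 / 200000000 = 0.405 μs.
Transmission budget = 1.63 − 0.405 = 1.225 μs.
R ≥ L / t_tx = 7040 bits / 1.225e-06 s = 5.75 Gbps.

5.75 Gbps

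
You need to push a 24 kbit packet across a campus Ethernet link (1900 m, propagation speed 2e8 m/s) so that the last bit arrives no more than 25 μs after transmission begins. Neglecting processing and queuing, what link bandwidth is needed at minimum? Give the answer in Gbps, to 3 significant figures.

Propagation delay = 1900 / 200000000 = 9.5 μs.
Transmission budget = 25 − 9.5 = 15.5 μs.
R ≥ L / t_tx = 24000 bits / 1.55e-05 s = 1.55 Gbps.

1.55 Gbps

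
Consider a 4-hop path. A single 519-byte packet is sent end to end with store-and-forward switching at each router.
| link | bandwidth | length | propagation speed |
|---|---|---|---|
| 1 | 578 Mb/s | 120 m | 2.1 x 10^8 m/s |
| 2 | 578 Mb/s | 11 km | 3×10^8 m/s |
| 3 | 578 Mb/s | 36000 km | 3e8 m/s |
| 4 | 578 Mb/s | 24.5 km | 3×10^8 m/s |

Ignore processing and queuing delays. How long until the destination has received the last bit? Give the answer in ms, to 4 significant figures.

120.1 ms

L = 519 × 8 = 4152 bits.
Transmission delay per hop = L/R = 4152/578000000 = 0.00718339 ms; 4 hops → 0.0287336 ms.
Propagation delays (d/s per hop): 0.000571429, 0.0366667, 120, 0.0816667 ms; sum = 120.119 ms.
End-to-end = 120.1 ms.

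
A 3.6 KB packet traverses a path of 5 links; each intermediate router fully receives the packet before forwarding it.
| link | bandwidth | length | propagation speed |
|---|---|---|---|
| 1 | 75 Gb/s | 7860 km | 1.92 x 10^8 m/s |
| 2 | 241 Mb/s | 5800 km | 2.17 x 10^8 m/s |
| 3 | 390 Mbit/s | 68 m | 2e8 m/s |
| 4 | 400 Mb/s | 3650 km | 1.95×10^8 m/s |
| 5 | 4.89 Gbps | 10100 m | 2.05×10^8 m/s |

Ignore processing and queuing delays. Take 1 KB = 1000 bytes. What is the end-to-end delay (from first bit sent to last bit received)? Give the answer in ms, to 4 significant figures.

86.70 ms

L = 28800 bits.
Transmission delays (L/R per hop): 0.000384, 0.119502, 0.0738462, 0.072, 0.00588957 ms; sum = 0.271622 ms.
Propagation delays (d/s per hop): 40.9375, 26.7281, 0.00034, 18.7179, 0.0492683 ms; sum = 86.4332 ms.
End-to-end = 86.70 ms.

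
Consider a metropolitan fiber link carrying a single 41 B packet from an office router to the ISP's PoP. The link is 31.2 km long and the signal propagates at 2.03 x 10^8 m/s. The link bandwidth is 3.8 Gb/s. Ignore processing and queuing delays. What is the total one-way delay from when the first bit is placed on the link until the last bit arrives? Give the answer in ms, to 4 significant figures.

L = 41 × 8 = 328 bits.
Transmission delay = L/R = 328 / 3800000000 = 8.63158e-05 ms.
Propagation delay = d/s = 31200 m / 2.03e+08 m/s = 0.153695 ms.
Total = 0.1538 ms.

0.1538 ms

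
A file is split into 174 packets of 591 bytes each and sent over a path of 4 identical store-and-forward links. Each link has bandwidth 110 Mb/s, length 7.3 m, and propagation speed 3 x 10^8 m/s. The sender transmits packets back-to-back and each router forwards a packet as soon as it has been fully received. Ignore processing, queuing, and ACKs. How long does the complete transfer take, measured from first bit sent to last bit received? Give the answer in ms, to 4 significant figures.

7.608 ms

Per-hop transmission t_tx = L/R = 4728/110000000 = 0.0429818 ms.
Per-hop propagation t_prop = 7.3/300000000 = 2.43333e-05 ms.
Pipeline fill: first packet needs 4·t_tx to clear all hops; remaining 173 packets each add one t_tx.
Total = (4+174-1)·t_tx + 4·t_prop = 177·0.0429818 + 4·2.43333e-05 = 7.608 ms.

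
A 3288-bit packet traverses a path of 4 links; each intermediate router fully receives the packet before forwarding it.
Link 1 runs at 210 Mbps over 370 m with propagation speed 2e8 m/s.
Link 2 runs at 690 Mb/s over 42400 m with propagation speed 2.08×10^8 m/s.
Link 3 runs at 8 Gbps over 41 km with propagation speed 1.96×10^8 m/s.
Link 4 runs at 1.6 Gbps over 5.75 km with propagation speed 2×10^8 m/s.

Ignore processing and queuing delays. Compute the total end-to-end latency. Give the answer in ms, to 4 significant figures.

0.4665 ms

Transmission delays (L/R per hop): 0.0156571, 0.00476522, 0.000411, 0.002055 ms; sum = 0.0228884 ms.
Propagation delays (d/s per hop): 0.00185, 0.203846, 0.209184, 0.02875 ms; sum = 0.44363 ms.
End-to-end = 0.4665 ms.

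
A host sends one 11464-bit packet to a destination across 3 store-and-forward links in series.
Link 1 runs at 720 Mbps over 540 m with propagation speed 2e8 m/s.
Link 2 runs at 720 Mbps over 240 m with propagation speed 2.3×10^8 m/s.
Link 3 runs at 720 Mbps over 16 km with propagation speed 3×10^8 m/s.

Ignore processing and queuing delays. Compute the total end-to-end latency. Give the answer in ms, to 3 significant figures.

0.105 ms

Transmission delay per hop = L/R = 11464/720000000 = 0.0159222 ms; 3 hops → 0.0477667 ms.
Propagation delays (d/s per hop): 0.0027, 0.00104348, 0.0533333 ms; sum = 0.0570768 ms.
End-to-end = 0.105 ms.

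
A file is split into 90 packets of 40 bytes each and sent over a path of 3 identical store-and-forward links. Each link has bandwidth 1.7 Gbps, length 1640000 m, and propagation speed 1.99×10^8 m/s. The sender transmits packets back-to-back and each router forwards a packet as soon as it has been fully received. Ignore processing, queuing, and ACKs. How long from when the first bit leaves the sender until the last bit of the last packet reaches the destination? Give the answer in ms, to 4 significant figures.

Per-hop transmission t_tx = L/R = 320/1700000000 = 0.000188235 ms.
Per-hop propagation t_prop = 1640000/199000000 = 8.24121 ms.
Pipeline fill: first packet needs 3·t_tx to clear all hops; remaining 89 packets each add one t_tx.
Total = (3+90-1)·t_tx + 3·t_prop = 92·0.000188235 + 3·8.24121 = 24.74 ms.

24.74 ms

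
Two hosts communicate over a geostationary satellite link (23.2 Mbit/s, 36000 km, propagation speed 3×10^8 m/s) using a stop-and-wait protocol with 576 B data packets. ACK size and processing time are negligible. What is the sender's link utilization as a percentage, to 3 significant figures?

0.0827 %

t_tx = L/R = 4608/23200000 = 0.000198621 s.
t_prop = 36000000/300000000 = 0.12 s; RTT = 0.24 s.
Cycle = t_tx + RTT = 0.240199 s.
Utilization = t_tx / cycle = 0.000198621/0.240199 = 0.0827 %.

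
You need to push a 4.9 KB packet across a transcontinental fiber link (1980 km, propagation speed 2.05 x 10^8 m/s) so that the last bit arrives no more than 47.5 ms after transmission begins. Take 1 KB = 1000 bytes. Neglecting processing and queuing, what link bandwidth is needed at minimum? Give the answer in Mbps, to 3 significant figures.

L = 39200 bits.
Propagation delay = 1980000 / 2.05e+08 = 9.65854 ms.
Transmission budget = 47.5 − 9.65854 = 37.8415 ms.
R ≥ L / t_tx = 39200 bits / 0.0378415 s = 1.04 Mbps.

1.04 Mbps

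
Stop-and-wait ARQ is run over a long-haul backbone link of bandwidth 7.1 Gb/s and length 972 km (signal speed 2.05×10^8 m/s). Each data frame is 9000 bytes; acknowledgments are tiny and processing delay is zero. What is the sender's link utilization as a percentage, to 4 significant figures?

t_tx = L/R = 72000/7100000000 = 1.01408e-05 s.
t_prop = 972000/2.05e+08 = 0.00474146 s; RTT = 0.00948293 s.
Cycle = t_tx + RTT = 0.00949307 s.
Utilization = t_tx / cycle = 1.01408e-05/0.00949307 = 0.1068 %.

0.1068 %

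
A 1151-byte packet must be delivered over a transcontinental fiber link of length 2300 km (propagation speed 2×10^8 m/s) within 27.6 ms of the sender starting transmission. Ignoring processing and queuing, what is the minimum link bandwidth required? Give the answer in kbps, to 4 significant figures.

571.9 kbps

L = 9208 bits.
Propagation delay = 2300000 / 200000000 = 11.5 ms.
Transmission budget = 27.6 − 11.5 = 16.1 ms.
R ≥ L / t_tx = 9208 bits / 0.0161 s = 571.9 kbps.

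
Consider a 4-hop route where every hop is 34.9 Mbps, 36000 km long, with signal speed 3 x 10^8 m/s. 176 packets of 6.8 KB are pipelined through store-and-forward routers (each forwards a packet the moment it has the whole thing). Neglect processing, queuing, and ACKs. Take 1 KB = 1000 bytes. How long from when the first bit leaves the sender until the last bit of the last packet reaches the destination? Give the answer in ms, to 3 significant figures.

759 ms

Per-hop transmission t_tx = L/R = 54400/34900000 = 1.55874 ms.
Per-hop propagation t_prop = 36000000/300000000 = 120 ms.
Pipeline fill: first packet needs 4·t_tx to clear all hops; remaining 175 packets each add one t_tx.
Total = (4+176-1)·t_tx + 4·t_prop = 179·1.55874 + 4·120 = 759 ms.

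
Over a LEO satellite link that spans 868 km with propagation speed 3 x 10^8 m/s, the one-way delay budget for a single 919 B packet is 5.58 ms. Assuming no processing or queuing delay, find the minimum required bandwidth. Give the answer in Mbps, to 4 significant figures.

L = 7352 bits.
Propagation delay = 868000 / 300000000 = 2.89333 ms.
Transmission budget = 5.58 − 2.89333 = 2.68667 ms.
R ≥ L / t_tx = 7352 bits / 0.00268667 s = 2.736 Mbps.

2.736 Mbps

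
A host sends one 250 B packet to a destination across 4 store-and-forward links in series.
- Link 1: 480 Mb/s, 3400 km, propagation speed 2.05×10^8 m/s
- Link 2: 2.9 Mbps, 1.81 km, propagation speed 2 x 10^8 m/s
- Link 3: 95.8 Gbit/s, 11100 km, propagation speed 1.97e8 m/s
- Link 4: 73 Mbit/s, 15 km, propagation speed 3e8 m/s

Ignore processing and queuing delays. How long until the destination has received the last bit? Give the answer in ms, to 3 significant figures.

73.7 ms

L = 250 × 8 = 2000 bits.
Transmission delays (L/R per hop): 0.00416667, 0.689655, 2.08768e-05, 0.0273973 ms; sum = 0.72124 ms.
Propagation delays (d/s per hop): 16.5854, 0.00905, 56.3452, 0.05 ms; sum = 72.9896 ms.
End-to-end = 73.7 ms.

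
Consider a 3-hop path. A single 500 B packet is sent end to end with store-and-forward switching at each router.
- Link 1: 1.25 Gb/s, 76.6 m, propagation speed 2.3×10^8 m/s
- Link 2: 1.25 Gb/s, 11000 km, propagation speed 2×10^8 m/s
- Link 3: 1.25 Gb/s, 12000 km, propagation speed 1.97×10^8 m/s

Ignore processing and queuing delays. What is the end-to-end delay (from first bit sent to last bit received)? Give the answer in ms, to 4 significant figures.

L = 500 × 8 = 4000 bits.
Transmission delay per hop = L/R = 4000/1250000000 = 0.0032 ms; 3 hops → 0.0096 ms.
Propagation delays (d/s per hop): 0.000333043, 55, 60.9137 ms; sum = 115.914 ms.
End-to-end = 115.9 ms.

115.9 ms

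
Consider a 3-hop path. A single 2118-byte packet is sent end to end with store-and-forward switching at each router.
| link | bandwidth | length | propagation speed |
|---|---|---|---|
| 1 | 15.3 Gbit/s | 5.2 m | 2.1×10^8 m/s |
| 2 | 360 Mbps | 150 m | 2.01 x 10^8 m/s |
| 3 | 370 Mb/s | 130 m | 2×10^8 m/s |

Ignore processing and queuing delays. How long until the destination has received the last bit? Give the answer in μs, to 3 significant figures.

L = 2118 × 8 = 16944 bits.
Transmission delays (L/R per hop): 1.10745, 47.0667, 45.7946 μs; sum = 93.9687 μs.
Propagation delays (d/s per hop): 0.0247619, 0.746269, 0.65 μs; sum = 1.42103 μs.
End-to-end = 95.4 μs.

95.4 μs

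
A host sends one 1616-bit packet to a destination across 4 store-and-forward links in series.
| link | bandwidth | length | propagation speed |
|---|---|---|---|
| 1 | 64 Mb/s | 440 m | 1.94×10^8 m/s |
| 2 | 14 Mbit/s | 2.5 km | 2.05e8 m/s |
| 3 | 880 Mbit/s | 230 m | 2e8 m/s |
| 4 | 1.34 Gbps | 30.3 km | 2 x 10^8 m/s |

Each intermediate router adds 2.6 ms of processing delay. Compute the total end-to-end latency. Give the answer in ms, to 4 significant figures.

8.111 ms

Transmission delays (L/R per hop): 0.02525, 0.115429, 0.00183636, 0.00120597 ms; sum = 0.143721 ms.
Propagation delays (d/s per hop): 0.00226804, 0.0121951, 0.00115, 0.1515 ms; sum = 0.167113 ms.
Processing at 3 router(s): 3 × 2.6 ms = 7.8 ms.
End-to-end = 8.111 ms.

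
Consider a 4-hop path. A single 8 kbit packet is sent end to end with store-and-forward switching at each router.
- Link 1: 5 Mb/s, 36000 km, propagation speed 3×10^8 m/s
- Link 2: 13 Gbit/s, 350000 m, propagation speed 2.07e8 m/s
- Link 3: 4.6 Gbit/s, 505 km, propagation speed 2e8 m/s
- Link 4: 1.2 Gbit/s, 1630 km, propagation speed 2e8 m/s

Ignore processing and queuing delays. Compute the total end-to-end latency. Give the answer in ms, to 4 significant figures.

134.0 ms

L = 8000 bits.
Transmission delays (L/R per hop): 1.6, 0.000615385, 0.00173913, 0.00666667 ms; sum = 1.60902 ms.
Propagation delays (d/s per hop): 120, 1.69082, 2.525, 8.15 ms; sum = 132.366 ms.
End-to-end = 134.0 ms.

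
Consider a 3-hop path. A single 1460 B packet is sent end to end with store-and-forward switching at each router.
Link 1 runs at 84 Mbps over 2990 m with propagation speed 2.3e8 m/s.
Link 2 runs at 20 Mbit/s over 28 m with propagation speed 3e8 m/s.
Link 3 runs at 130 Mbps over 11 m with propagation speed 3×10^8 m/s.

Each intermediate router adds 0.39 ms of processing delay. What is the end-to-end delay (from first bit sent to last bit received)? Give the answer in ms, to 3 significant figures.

1.61 ms

L = 1460 × 8 = 11680 bits.
Transmission delays (L/R per hop): 0.139048, 0.584, 0.0898462 ms; sum = 0.812894 ms.
Propagation delays (d/s per hop): 0.013, 9.33333e-05, 3.66667e-05 ms; sum = 0.01313 ms.
Processing at 2 router(s): 2 × 0.39 ms = 0.78 ms.
End-to-end = 1.61 ms.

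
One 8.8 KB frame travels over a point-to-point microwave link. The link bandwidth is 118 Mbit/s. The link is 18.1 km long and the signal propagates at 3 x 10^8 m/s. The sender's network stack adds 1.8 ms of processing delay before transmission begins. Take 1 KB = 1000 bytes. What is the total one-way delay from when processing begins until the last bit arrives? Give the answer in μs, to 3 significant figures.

L = 70400 bits.
Transmission delay = L/R = 70400 / 118000000 = 596.61 μs.
Propagation delay = d/s = 18100 m / 300000000 m/s = 60.3333 μs.
Plus processing delay 1.8 ms = 1800 μs.
Total = 2460 μs.

2460 μs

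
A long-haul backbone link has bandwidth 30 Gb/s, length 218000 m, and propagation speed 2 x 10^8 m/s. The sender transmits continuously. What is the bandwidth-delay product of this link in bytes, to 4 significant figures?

Propagation delay = 218000 / 200000000 = 0.00109 s.
BDP = R × t_prop = 30000000000 × 0.00109 = 32700000 bits.
In bytes: 32700000/8 = 4088000 bytes.

4088000 bytes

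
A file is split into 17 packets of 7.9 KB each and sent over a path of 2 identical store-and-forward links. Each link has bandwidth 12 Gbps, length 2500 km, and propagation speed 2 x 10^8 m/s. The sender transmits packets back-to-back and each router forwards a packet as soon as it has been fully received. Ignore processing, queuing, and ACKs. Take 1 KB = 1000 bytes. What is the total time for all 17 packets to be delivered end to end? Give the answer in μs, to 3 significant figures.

Per-hop transmission t_tx = L/R = 63200/12000000000 = 5.26667 μs.
Per-hop propagation t_prop = 2500000/200000000 = 12500 μs.
Pipeline fill: first packet needs 2·t_tx to clear all hops; remaining 16 packets each add one t_tx.
Total = (2+17-1)·t_tx + 2·t_prop = 18·5.26667 + 2·12500 = 25100 μs.

25100 μs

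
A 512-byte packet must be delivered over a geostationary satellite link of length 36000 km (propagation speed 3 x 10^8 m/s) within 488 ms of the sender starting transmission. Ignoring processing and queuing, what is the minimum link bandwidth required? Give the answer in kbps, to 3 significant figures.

L = 4096 bits.
Propagation delay = 36000000 / 300000000 = 120 ms.
Transmission budget = 488 − 120 = 368 ms.
R ≥ L / t_tx = 4096 bits / 0.368 s = 11.1 kbps.

11.1 kbps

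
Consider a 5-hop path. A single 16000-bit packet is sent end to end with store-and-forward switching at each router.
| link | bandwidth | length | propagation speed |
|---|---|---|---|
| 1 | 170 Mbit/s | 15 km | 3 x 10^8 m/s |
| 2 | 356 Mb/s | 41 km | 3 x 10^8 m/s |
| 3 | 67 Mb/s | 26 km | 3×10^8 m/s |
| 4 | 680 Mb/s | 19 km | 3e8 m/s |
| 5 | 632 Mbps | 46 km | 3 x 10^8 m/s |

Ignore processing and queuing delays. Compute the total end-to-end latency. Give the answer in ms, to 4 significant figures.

Transmission delays (L/R per hop): 0.0941176, 0.0449438, 0.238806, 0.0235294, 0.0253165 ms; sum = 0.426713 ms.
Propagation delays (d/s per hop): 0.05, 0.136667, 0.0866667, 0.0633333, 0.153333 ms; sum = 0.49 ms.
End-to-end = 0.9167 ms.

0.9167 ms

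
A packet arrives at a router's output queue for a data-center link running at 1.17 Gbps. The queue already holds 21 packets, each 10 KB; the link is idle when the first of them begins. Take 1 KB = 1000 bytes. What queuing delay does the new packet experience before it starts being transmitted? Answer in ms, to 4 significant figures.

Each queued packet: L/R = 80000/1170000000 = 0.0683761 ms.
21 queued → 1.4359 ms.
Queuing delay = 1.436 ms.

1.436 ms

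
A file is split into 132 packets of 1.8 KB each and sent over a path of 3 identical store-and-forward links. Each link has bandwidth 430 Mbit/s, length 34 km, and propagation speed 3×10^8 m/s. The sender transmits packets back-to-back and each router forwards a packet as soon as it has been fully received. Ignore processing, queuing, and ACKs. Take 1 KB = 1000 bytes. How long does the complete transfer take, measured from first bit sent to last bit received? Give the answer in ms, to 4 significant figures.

4.827 ms

Per-hop transmission t_tx = L/R = 14400/430000000 = 0.0334884 ms.
Per-hop propagation t_prop = 34000/300000000 = 0.113333 ms.
Pipeline fill: first packet needs 3·t_tx to clear all hops; remaining 131 packets each add one t_tx.
Total = (3+132-1)·t_tx + 3·t_prop = 134·0.0334884 + 3·0.113333 = 4.827 ms.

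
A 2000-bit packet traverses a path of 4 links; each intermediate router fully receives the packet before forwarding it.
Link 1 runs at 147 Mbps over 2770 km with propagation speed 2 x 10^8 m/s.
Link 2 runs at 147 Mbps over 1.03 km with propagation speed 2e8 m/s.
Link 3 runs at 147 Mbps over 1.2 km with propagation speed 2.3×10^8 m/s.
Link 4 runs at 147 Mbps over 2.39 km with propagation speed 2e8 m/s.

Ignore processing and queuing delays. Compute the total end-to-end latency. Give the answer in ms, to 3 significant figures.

13.9 ms

Transmission delay per hop = L/R = 2000/147000000 = 0.0136054 ms; 4 hops → 0.0544218 ms.
Propagation delays (d/s per hop): 13.85, 0.00515, 0.00521739, 0.01195 ms; sum = 13.8723 ms.
End-to-end = 13.9 ms.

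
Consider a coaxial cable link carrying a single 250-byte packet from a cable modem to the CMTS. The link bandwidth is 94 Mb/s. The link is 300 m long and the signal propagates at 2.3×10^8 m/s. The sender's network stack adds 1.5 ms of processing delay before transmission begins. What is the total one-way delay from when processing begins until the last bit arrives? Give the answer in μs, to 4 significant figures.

L = 250 × 8 = 2000 bits.
Transmission delay = L/R = 2000 / 94000000 = 21.2766 μs.
Propagation delay = d/s = 300 m / 2.3e+08 m/s = 1.30435 μs.
Plus processing delay 1.5 ms = 1500 μs.
Total = 1523 μs.

1523 μs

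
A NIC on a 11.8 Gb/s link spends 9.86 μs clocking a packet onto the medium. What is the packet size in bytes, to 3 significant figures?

14500 bytes

L = R × t_tx = 11800000000 b/s × 9.86e-06 s = 116348 bits.
In bytes: 116348 / 8 = 14500 bytes.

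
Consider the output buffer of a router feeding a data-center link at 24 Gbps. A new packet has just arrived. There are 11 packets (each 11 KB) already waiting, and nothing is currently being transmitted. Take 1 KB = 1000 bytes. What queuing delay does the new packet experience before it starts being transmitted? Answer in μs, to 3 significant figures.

Each queued packet: L/R = 88000/24000000000 = 3.66667 μs.
11 queued → 40.3333 μs.
Queuing delay = 40.3 μs.

40.3 μs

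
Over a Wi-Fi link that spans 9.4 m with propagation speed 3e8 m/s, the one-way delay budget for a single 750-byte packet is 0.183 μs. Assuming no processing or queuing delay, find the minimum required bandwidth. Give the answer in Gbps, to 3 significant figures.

L = 6000 bits.
Propagation delay = 9.4 / 300000000 = 0.0313333 μs.
Transmission budget = 0.183 − 0.0313333 = 0.151667 μs.
R ≥ L / t_tx = 6000 bits / 1.51667e-07 s = 39.6 Gbps.

39.6 Gbps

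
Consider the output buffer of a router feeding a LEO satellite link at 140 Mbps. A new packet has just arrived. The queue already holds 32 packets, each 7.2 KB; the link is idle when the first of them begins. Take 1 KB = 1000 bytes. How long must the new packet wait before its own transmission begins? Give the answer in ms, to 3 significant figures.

Each queued packet: L/R = 57600/140000000 = 0.411429 ms.
32 queued → 13.1657 ms.
Queuing delay = 13.2 ms.

13.2 ms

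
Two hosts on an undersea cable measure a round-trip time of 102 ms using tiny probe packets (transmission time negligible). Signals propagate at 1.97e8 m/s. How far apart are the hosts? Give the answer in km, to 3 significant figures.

One-way propagation = RTT/2 = 51 ms.
d = s × t = 197000000 × 0.051 = 10000 km.

10000 km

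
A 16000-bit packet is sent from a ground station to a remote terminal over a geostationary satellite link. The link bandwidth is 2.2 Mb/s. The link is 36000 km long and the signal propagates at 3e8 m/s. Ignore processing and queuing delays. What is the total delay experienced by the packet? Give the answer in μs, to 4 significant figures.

Transmission delay = L/R = 16000 / 2200000 = 7272.73 μs.
Propagation delay = d/s = 36000000 m / 300000000 m/s = 120000 μs.
Total = 127300 μs.

127300 μs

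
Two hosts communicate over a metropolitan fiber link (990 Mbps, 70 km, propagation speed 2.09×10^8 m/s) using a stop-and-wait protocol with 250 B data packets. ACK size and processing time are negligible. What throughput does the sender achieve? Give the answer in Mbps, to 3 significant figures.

2.98 Mbps

t_tx = L/R = 2000/990000000 = 2.0202e-06 s.
t_prop = 70000/209000000 = 0.000334928 s; RTT = 0.000669856 s.
Cycle = t_tx + RTT = 0.000671877 s.
Throughput = L / cycle = 2000 / 0.000671877 = 2.98 Mbps.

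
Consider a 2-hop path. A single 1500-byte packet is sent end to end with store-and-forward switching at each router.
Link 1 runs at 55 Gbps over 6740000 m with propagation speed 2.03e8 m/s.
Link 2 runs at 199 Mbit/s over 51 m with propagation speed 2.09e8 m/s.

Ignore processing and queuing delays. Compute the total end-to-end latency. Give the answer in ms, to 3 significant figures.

33.3 ms

L = 1500 × 8 = 12000 bits.
Transmission delays (L/R per hop): 0.000218182, 0.0603015 ms; sum = 0.0605197 ms.
Propagation delays (d/s per hop): 33.202, 0.000244019 ms; sum = 33.2022 ms.
End-to-end = 33.3 ms.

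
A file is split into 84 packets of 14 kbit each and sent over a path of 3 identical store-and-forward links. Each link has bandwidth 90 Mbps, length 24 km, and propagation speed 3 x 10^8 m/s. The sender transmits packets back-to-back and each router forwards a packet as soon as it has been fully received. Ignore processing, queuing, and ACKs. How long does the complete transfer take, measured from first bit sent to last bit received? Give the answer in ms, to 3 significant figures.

13.6 ms

Per-hop transmission t_tx = L/R = 14000/90000000 = 0.155556 ms.
Per-hop propagation t_prop = 24000/300000000 = 0.08 ms.
Pipeline fill: first packet needs 3·t_tx to clear all hops; remaining 83 packets each add one t_tx.
Total = (3+84-1)·t_tx + 3·t_prop = 86·0.155556 + 3·0.08 = 13.6 ms.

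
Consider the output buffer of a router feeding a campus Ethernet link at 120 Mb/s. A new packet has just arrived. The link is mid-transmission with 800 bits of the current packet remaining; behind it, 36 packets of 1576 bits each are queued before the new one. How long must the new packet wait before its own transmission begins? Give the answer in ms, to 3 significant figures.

Each queued packet: L/R = 1576/120000000 = 0.0131333 ms.
36 queued → 0.4728 ms.
Plus remaining 800 bits of current packet: 0.00666667 ms.
Queuing delay = 0.479 ms.

0.479 ms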